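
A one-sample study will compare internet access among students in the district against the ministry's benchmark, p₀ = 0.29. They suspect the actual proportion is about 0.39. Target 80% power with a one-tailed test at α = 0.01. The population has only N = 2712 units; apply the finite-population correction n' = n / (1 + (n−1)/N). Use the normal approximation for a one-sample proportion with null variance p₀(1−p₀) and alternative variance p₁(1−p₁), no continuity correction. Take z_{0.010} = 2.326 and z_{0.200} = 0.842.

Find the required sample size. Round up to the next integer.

n = 200

n = [z_α·√(p₀q₀) + z_β·√(p₁q₁)]² / (p₁ − p₀)²
  = [2.326·√(0.29·0.71) + 0.842·√(0.39·0.61)]² / (0.10)²
  = [2.326·0.4538 + 0.842·0.4877]² / 0.0100
  = [1.4661]² / 0.0100
  = 214.96
Finite-population correction (N = 2712): 214.96 / (1 + (214.96 − 1)/2712) = 199.24.
Round up → n = 200.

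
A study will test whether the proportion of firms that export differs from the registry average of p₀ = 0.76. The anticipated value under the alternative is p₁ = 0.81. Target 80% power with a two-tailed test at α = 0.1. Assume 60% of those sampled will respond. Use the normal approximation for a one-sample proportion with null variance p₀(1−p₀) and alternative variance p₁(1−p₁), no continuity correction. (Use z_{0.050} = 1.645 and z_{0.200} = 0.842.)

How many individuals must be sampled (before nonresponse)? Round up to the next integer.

n = [z_{α/2}·√(p₀q₀) + z_β·√(p₁q₁)]² / (p₁ − p₀)²
  = [1.645·√(0.76·0.24) + 0.842·√(0.81·0.19)]² / (0.05)²
  = [1.645·0.4271 + 0.842·0.3923]² / 0.0025
  = [1.0329]² / 0.0025
  = 426.73
Adjust for 60% response: 426.73 / 0.60 = 711.21.
Round up → n = 712.

n = 712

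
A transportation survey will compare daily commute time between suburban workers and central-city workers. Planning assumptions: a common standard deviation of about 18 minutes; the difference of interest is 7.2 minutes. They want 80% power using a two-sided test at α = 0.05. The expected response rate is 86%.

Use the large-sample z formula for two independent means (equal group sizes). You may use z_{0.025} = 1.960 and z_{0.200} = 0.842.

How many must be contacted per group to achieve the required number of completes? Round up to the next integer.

n = (z_{α/2} + z_β)² · (σ₁² + σ₂²) / δ²
  = (1.960 + 0.842)² · (2·18² = 648) / 7.2²
  = 7.8512 · 648 / 51.84
  = 98.14
Adjust for 86% response: 98.14 / 0.86 = 114.12.
Round up → n = 115 per group.

n = 115 per group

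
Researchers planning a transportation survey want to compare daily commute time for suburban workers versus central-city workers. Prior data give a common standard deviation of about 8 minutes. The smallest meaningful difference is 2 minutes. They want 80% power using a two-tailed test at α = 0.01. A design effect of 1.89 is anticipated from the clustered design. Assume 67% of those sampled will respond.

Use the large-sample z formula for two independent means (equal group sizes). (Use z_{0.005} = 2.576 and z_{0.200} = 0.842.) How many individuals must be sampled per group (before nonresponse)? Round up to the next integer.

n = 1055 per group

n = (z_{α/2} + z_β)² · (σ₁² + σ₂²) / δ²
  = (2.576 + 0.842)² · (2·8² = 128) / 2²
  = 11.6827 · 128 / 4
  = 373.85
Design effect: 1.89 × 373.85 = 706.57.
Adjust for 67% response: 706.57 / 0.67 = 1054.58.
Round up → n = 1055 per group.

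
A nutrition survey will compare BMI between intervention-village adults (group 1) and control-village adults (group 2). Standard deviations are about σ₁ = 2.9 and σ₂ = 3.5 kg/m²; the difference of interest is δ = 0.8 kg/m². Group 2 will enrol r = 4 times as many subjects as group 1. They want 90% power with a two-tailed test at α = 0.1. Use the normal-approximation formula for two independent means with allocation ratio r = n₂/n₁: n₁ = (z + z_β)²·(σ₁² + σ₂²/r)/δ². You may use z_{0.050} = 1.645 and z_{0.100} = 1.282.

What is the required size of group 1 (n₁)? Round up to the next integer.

n₁ = (z_{α/2} + z_β)² · (σ₁² + σ₂²/r) / δ²
   = (1.645 + 1.282)² · (2.9² + 3.5²/4) / 0.8²
   = 8.5673 · (8.41 + 3.0625) / 0.64
   = 8.5673 · 11.4725 / 0.64
   = 153.58
Round up → n₁ = 154; n₂ = r·n₁ = 4 × 154 = 616.

n₁ = 154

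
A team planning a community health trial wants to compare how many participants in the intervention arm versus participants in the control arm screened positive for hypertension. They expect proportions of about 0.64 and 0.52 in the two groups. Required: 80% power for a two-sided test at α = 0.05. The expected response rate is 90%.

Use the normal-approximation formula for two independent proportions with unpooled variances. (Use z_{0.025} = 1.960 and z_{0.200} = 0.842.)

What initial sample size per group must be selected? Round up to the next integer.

n = 291 per group

n = (z_{α/2} + z_β)² · [p₁(1−p₁) + p₂(1−p₂)] / (p₁ − p₂)²
  = (1.960 + 0.842)² · (0.64·0.36 + 0.52·0.48) / (0.12)²
  = (2.802)² · (0.2304 + 0.2496) / 0.0144
  = 7.8512 · 0.4800 / 0.0144
  = 261.71
Adjust for 90% response: 261.71 / 0.90 = 290.79.
Round up → n = 291 per group.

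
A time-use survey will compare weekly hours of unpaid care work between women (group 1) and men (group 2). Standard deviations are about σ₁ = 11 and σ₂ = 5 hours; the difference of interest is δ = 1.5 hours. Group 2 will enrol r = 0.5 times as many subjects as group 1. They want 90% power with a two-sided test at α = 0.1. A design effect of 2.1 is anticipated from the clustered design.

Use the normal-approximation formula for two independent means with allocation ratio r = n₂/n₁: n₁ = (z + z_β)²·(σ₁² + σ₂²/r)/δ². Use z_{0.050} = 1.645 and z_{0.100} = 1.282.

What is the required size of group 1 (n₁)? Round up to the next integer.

n₁ = (z_{α/2} + z_β)² · (σ₁² + σ₂²/r) / δ²
   = (1.645 + 1.282)² · (11² + 5²/0.5) / 1.5²
   = 8.5673 · (121 + 50) / 2.25
   = 8.5673 · 171 / 2.25
   = 651.12
Design effect: 2.1 × 651.12 = 1367.35.
Round up → n₁ = 1368; n₂ = r·n₁ = 0.5 × 1368 = 684.

n₁ = 1368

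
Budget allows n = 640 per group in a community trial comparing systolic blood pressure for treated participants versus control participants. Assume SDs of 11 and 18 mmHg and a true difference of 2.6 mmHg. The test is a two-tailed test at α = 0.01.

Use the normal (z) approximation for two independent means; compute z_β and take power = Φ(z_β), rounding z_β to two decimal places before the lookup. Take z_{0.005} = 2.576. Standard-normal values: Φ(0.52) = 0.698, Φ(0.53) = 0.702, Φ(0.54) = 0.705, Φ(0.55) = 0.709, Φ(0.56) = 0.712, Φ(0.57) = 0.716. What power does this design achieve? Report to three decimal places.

Power ≈ 0.705

z_β = δ·√(n/(σ₁²+σ₂²)) − z_{α/2}
    = 2.6 · √(640/445) − 2.576
    = 2.6 · 1.19925 − 2.576
    = 3.1181 − 2.576 = 0.5421 → 0.54
Power = Φ(0.54) = 0.705.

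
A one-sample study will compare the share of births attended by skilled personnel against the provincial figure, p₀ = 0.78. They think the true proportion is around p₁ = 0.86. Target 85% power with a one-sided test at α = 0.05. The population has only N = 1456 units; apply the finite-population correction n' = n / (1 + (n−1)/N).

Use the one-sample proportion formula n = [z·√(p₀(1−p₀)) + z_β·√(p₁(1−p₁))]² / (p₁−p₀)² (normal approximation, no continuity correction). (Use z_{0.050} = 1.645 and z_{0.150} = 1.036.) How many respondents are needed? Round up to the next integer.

n = 152

n = [z_α·√(p₀q₀) + z_β·√(p₁q₁)]² / (p₁ − p₀)²
  = [1.645·√(0.78·0.22) + 1.036·√(0.86·0.14)]² / (0.08)²
  = [1.645·0.4142 + 1.036·0.3470]² / 0.0064
  = [1.0409]² / 0.0064
  = 169.30
Finite-population correction (N = 1456): 169.30 / (1 + (169.30 − 1)/1456) = 151.76.
Round up → n = 152.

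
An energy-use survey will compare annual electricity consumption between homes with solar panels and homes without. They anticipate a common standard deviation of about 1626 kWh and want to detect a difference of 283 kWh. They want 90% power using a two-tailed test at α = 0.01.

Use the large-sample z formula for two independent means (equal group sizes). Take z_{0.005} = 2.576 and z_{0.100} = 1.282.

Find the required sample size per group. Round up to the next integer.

n = 983 per group

n = (z_{α/2} + z_β)² · (σ₁² + σ₂²) / δ²
  = (2.576 + 1.282)² · (2·1626² = 5287752) / 283²
  = 14.8842 · 5287752 / 80089
  = 982.70
Round up → n = 983 per group.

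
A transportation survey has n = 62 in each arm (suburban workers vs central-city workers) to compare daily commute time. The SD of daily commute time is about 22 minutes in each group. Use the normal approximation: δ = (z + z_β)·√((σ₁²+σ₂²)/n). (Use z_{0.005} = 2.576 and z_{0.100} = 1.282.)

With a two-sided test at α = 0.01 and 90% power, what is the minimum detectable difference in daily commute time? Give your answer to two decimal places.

δ = (z_{α/2} + z_β) · √((σ₁²+σ₂²)/n)
  = (2.576 + 1.282) · √(968/62)
  = 3.858 · √15.6129
  = 3.858 · 3.9513
  = 15.2442

Minimum detectable difference ≈ 15.24 minutes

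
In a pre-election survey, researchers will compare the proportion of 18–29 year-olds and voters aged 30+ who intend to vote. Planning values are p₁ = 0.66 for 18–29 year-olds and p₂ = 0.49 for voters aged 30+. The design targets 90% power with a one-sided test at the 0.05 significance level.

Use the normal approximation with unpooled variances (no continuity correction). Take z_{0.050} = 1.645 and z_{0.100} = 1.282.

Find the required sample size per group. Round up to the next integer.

n = 141 per group

n = (z_α + z_β)² · [p₁(1−p₁) + p₂(1−p₂)] / (p₁ − p₂)²
  = (1.645 + 1.282)² · (0.66·0.34 + 0.49·0.51) / (0.17)²
  = (2.927)² · (0.2244 + 0.2499) / 0.0289
  = 8.5673 · 0.4743 / 0.0289
  = 140.60
Round up → n = 141 per group.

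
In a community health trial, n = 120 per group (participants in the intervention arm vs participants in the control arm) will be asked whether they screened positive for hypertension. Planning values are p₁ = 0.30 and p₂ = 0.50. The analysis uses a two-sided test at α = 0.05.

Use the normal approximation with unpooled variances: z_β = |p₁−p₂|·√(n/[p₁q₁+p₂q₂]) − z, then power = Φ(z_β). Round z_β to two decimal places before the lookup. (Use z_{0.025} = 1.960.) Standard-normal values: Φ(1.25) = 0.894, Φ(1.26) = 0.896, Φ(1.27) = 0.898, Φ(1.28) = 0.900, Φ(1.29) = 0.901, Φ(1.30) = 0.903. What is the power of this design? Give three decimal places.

z_β = |p₁−p₂|·√(n/[p₁q₁+p₂q₂]) − z_{α/2}
    = 0.20 · √(120/0.4600) − 1.960
    = 0.20 · 16.1515 − 1.960
    = 3.2303 − 1.960 = 1.2703 → 1.27
Power = Φ(1.27) = 0.898.

Power ≈ 0.898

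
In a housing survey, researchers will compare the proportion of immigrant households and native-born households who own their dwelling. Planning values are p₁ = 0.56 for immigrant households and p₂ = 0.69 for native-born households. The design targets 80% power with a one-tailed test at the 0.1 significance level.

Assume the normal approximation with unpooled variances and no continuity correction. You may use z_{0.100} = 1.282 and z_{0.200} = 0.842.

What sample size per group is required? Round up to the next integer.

n = 123 per group

n = (z_α + z_β)² · [p₁(1−p₁) + p₂(1−p₂)] / (p₁ − p₂)²
  = (1.282 + 0.842)² · (0.56·0.44 + 0.69·0.31) / (-0.13)²
  = (2.124)² · (0.2464 + 0.2139) / 0.0169
  = 4.5114 · 0.4603 / 0.0169
  = 122.87
Round up → n = 123 per group.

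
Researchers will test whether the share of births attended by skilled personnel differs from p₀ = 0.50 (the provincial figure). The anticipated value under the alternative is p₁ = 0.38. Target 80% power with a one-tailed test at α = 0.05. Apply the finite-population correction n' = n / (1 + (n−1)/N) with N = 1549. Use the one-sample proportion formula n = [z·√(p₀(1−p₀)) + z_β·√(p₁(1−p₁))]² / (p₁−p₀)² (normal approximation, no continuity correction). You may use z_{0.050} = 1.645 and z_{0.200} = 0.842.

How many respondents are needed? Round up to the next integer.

n = [z_α·√(p₀q₀) + z_β·√(p₁q₁)]² / (p₁ − p₀)²
  = [1.645·√(0.50·0.50) + 0.842·√(0.38·0.62)]² / (-0.12)²
  = [1.645·0.5000 + 0.842·0.4854]² / 0.0144
  = [1.2312]² / 0.0144
  = 105.27
Finite-population correction (N = 1549): 105.27 / (1 + (105.27 − 1)/1549) = 98.63.
Round up → n = 99.

n = 99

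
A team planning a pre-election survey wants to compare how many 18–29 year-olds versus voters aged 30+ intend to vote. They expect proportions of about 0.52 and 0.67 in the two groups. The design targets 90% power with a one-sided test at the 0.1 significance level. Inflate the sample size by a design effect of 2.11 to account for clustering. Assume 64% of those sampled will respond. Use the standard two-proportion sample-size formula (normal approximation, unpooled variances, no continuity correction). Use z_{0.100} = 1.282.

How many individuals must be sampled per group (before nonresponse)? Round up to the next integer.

n = 454 per group

n = (z_α + z_β)² · [p₁(1−p₁) + p₂(1−p₂)] / (p₁ − p₂)²
  = (1.282 + 1.282)² · (0.52·0.48 + 0.67·0.33) / (-0.15)²
  = (2.564)² · (0.2496 + 0.2211) / 0.0225
  = 6.5741 · 0.4707 / 0.0225
  = 137.53
Design effect: 2.11 × 137.53 = 290.19.
Adjust for 64% response: 290.19 / 0.64 = 453.42.
Round up → n = 454 per group.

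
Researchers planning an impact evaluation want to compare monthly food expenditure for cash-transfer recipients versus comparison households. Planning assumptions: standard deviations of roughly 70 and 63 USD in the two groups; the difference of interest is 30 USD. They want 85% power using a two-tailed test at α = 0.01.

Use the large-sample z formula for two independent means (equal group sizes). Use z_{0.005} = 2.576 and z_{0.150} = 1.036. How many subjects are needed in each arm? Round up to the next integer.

n = (z_{α/2} + z_β)² · (σ₁² + σ₂²) / δ²
  = (2.576 + 1.036)² · (70² + 63² = 8869) / 30²
  = 13.0465 · 8869 / 900
  = 128.57
Round up → n = 129 per group.

n = 129 per group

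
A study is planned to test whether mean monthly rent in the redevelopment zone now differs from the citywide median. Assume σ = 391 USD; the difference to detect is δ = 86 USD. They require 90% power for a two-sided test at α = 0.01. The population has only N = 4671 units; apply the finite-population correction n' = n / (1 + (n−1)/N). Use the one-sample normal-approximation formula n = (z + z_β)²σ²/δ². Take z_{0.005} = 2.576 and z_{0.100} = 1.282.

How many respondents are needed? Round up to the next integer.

n = (z_{α/2} + z_β)² · σ² / δ²
  = (2.576 + 1.282)² · 391² / 86²
  = 14.8842 · 152881 / 7396
  = 307.67
Finite-population correction (N = 4671): 307.67 / (1 + (307.67 − 1)/4671) = 288.71.
Round up → n = 289.

n = 289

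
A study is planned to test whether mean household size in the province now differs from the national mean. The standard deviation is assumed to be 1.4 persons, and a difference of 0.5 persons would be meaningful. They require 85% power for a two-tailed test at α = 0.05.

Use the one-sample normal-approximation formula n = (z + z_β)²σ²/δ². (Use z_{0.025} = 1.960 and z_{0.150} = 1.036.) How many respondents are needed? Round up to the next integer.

n = (z_{α/2} + z_β)² · σ² / δ²
  = (1.960 + 1.036)² · 1.4² / 0.5²
  = 8.9760 · 1.96 / 0.25
  = 70.37
Round up → n = 71.

n = 71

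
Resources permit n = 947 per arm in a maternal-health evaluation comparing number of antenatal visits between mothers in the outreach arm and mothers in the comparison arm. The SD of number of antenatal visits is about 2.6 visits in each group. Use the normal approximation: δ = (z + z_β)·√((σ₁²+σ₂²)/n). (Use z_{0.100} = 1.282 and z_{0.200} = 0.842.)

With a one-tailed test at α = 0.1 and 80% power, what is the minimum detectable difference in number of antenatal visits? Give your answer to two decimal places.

δ = (z_α + z_β) · √((σ₁²+σ₂²)/n)
  = (1.282 + 0.842) · √(13.52/947)
  = 2.124 · √0.01428
  = 2.124 · 0.1195
  = 0.2538

Minimum detectable difference ≈ 0.25 visits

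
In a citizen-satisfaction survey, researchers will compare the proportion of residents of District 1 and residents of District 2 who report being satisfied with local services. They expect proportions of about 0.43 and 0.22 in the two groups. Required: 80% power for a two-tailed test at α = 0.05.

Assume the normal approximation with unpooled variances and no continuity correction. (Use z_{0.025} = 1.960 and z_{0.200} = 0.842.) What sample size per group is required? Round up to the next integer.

n = 75 per group

n = (z_{α/2} + z_β)² · [p₁(1−p₁) + p₂(1−p₂)] / (p₁ − p₂)²
  = (1.960 + 0.842)² · (0.43·0.57 + 0.22·0.78) / (0.21)²
  = (2.802)² · (0.2451 + 0.1716) / 0.0441
  = 7.8512 · 0.4167 / 0.0441
  = 74.19
Round up → n = 75 per group.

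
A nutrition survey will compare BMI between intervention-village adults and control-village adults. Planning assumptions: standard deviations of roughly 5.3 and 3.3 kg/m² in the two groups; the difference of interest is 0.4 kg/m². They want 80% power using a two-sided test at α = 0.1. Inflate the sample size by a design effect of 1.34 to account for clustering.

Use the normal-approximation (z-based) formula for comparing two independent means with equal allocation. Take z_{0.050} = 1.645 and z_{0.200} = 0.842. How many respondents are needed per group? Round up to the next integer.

n = 2020 per group

n = (z_{α/2} + z_β)² · (σ₁² + σ₂²) / δ²
  = (1.645 + 0.842)² · (5.3² + 3.3² = 38.98) / 0.4²
  = 6.1852 · 38.98 / 0.16
  = 1506.86
Design effect: 1.34 × 1506.86 = 2019.19.
Round up → n = 2020 per group.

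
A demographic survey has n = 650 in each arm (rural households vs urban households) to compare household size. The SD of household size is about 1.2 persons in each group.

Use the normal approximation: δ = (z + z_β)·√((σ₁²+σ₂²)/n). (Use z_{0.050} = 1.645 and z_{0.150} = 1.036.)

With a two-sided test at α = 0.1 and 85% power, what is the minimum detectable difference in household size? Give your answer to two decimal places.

Minimum detectable difference ≈ 0.18 persons

δ = (z_{α/2} + z_β) · √((σ₁²+σ₂²)/n)
  = (1.645 + 1.036) · √(2.88/650)
  = 2.681 · √0.00443
  = 2.681 · 0.0666
  = 0.1785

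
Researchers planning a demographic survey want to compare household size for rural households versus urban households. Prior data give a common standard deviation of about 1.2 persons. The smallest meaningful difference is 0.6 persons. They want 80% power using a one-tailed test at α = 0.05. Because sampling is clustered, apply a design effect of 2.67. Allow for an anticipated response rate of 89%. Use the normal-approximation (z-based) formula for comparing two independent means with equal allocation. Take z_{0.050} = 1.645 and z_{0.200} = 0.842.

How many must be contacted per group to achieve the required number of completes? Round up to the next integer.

n = 149 per group

n = (z_α + z_β)² · (σ₁² + σ₂²) / δ²
  = (1.645 + 0.842)² · (2·1.2² = 2.88) / 0.6²
  = 6.1852 · 2.88 / 0.36
  = 49.48
Design effect: 2.67 × 49.48 = 132.12.
Adjust for 89% response: 132.12 / 0.89 = 148.44.
Round up → n = 149 per group.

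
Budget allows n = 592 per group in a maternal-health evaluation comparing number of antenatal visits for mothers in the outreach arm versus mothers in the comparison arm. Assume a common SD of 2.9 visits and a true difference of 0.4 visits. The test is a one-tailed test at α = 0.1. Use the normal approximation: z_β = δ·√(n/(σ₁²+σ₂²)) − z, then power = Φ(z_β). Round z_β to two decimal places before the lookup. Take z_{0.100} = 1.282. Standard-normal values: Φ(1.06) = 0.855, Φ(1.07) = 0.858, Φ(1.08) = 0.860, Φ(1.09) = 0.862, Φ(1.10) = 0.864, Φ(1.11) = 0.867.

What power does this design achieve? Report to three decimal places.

Power ≈ 0.862

z_β = δ·√(n/(σ₁²+σ₂²)) − z_α
    = 0.4 · √(592/16.82) − 1.282
    = 0.4 · 5.93264 − 1.282
    = 2.3731 − 1.282 = 1.0911 → 1.09
Power = Φ(1.09) = 0.862.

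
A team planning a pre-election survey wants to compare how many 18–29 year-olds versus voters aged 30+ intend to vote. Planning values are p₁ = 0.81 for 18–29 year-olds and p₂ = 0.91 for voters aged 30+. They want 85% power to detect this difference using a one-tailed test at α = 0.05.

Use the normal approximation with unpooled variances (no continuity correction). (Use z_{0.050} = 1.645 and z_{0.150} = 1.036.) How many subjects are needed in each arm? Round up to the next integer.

n = (z_α + z_β)² · [p₁(1−p₁) + p₂(1−p₂)] / (p₁ − p₂)²
  = (1.645 + 1.036)² · (0.81·0.19 + 0.91·0.09) / (-0.10)²
  = (2.681)² · (0.1539 + 0.0819) / 0.0100
  = 7.1878 · 0.2358 / 0.0100
  = 169.49
Round up → n = 170 per group.

n = 170 per group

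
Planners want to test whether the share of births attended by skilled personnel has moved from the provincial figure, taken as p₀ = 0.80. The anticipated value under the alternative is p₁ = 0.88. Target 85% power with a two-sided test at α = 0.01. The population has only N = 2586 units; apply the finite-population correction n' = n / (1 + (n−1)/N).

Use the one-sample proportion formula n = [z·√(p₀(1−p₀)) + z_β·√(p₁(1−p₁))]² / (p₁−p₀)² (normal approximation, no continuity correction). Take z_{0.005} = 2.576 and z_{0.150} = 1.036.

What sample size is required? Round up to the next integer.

n = 263

n = [z_{α/2}·√(p₀q₀) + z_β·√(p₁q₁)]² / (p₁ − p₀)²
  = [2.576·√(0.80·0.20) + 1.036·√(0.88·0.12)]² / (0.08)²
  = [2.576·0.4000 + 1.036·0.3250]² / 0.0064
  = [1.3671]² / 0.0064
  = 292.01
Finite-population correction (N = 2586): 292.01 / (1 + (292.01 − 1)/2586) = 262.47.
Round up → n = 263.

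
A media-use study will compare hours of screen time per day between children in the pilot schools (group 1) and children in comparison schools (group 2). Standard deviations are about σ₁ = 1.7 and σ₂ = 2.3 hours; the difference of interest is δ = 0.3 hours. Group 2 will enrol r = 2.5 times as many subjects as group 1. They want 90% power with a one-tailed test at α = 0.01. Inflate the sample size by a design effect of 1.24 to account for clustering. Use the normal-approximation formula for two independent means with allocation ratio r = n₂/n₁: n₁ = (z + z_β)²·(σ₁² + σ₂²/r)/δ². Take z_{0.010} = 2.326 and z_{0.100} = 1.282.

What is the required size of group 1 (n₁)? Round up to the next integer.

n₁ = 898

n₁ = (z_α + z_β)² · (σ₁² + σ₂²/r) / δ²
   = (2.326 + 1.282)² · (1.7² + 2.3²/2.5) / 0.3²
   = 13.0177 · (2.89 + 2.116) / 0.09
   = 13.0177 · 5.006 / 0.09
   = 724.07
Design effect: 1.24 × 724.07 = 897.85.
Round up → n₁ = 898; n₂ = r·n₁ = 2.5 × 898 = 2245.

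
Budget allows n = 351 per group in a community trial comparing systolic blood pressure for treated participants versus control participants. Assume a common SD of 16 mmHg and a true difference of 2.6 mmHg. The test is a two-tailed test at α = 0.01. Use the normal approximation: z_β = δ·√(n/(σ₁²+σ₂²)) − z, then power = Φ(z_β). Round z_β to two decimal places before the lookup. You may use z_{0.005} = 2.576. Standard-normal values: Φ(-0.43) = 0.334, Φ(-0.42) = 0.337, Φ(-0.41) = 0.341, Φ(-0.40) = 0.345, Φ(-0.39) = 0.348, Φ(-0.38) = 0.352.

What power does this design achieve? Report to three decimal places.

Power ≈ 0.337

z_β = δ·√(n/(σ₁²+σ₂²)) − z_{α/2}
    = 2.6 · √(351/512) − 2.576
    = 2.6 · 0.82798 − 2.576
    = 2.1527 − 2.576 = -0.4233 → -0.42
Power = Φ(-0.42) = 0.337.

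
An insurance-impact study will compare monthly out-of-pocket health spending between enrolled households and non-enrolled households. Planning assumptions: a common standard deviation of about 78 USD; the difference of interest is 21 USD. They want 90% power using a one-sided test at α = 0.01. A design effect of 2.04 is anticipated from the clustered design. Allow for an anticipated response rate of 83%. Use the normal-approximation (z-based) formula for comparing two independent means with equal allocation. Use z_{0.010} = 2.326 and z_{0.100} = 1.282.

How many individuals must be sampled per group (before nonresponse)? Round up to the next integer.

n = (z_α + z_β)² · (σ₁² + σ₂²) / δ²
  = (2.326 + 1.282)² · (2·78² = 12168) / 21²
  = 13.0177 · 12168 / 441
  = 359.18
Design effect: 2.04 × 359.18 = 732.73.
Adjust for 83% response: 732.73 / 0.83 = 882.81.
Round up → n = 883 per group.

n = 883 per group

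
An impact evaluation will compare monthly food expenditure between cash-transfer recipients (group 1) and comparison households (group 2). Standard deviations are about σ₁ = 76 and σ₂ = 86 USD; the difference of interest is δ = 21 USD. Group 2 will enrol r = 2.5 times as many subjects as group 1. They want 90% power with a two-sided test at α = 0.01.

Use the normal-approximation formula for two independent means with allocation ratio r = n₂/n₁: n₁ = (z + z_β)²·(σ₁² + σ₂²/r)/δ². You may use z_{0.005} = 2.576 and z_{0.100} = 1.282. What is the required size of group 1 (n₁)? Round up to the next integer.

n₁ = 295

n₁ = (z_{α/2} + z_β)² · (σ₁² + σ₂²/r) / δ²
   = (2.576 + 1.282)² · (76² + 86²/2.5) / 21²
   = 14.8842 · (5776 + 2958.4) / 441
   = 14.8842 · 8734.4 / 441
   = 294.79
Round up → n₁ = 295; n₂ = r·n₁ = 2.5 × 295 = 738.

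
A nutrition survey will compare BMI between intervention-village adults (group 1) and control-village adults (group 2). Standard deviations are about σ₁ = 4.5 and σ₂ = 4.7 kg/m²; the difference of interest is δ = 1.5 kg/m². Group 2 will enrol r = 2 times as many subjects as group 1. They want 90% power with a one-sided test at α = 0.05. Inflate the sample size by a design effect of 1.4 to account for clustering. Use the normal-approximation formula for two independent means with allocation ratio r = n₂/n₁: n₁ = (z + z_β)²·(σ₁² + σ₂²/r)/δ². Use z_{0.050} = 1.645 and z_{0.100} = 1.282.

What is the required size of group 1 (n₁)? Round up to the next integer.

n₁ = 167

n₁ = (z_α + z_β)² · (σ₁² + σ₂²/r) / δ²
   = (1.645 + 1.282)² · (4.5² + 4.7²/2) / 1.5²
   = 8.5673 · (20.25 + 11.045) / 2.25
   = 8.5673 · 31.295 / 2.25
   = 119.16
Design effect: 1.4 × 119.16 = 166.83.
Round up → n₁ = 167; n₂ = r·n₁ = 2 × 167 = 334.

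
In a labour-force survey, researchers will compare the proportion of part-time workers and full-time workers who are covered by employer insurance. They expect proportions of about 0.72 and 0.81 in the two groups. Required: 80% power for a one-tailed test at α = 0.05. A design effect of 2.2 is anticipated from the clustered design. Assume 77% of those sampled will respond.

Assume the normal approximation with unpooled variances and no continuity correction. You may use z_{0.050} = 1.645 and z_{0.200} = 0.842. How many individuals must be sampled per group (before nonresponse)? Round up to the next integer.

n = 776 per group

n = (z_α + z_β)² · [p₁(1−p₁) + p₂(1−p₂)] / (p₁ − p₂)²
  = (1.645 + 0.842)² · (0.72·0.28 + 0.81·0.19) / (-0.09)²
  = (2.487)² · (0.2016 + 0.1539) / 0.0081
  = 6.1852 · 0.3555 / 0.0081
  = 271.46
Design effect: 2.2 × 271.46 = 597.21.
Adjust for 77% response: 597.21 / 0.77 = 775.60.
Round up → n = 776 per group.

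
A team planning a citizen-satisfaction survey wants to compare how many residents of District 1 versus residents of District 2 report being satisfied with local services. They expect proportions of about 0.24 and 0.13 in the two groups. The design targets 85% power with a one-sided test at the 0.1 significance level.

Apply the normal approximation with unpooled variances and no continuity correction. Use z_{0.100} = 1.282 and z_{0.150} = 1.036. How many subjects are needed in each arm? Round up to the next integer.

n = (z_α + z_β)² · [p₁(1−p₁) + p₂(1−p₂)] / (p₁ − p₂)²
  = (1.282 + 1.036)² · (0.24·0.76 + 0.13·0.87) / (0.11)²
  = (2.318)² · (0.1824 + 0.1131) / 0.0121
  = 5.3731 · 0.2955 / 0.0121
  = 131.22
Round up → n = 132 per group.

n = 132 per group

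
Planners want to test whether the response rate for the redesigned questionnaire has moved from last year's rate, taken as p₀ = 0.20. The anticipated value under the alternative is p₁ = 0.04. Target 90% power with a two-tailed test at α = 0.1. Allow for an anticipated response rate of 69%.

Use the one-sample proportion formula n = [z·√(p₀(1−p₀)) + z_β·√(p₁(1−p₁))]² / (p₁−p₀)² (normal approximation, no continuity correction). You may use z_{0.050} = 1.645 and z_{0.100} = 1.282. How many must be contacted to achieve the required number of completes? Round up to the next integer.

n = 47

n = [z_{α/2}·√(p₀q₀) + z_β·√(p₁q₁)]² / (p₁ − p₀)²
  = [1.645·√(0.20·0.80) + 1.282·√(0.04·0.96)]² / (-0.16)²
  = [1.645·0.4000 + 1.282·0.1960]² / 0.0256
  = [0.9092]² / 0.0256
  = 32.29
Adjust for 69% response: 32.29 / 0.69 = 46.80.
Round up → n = 47.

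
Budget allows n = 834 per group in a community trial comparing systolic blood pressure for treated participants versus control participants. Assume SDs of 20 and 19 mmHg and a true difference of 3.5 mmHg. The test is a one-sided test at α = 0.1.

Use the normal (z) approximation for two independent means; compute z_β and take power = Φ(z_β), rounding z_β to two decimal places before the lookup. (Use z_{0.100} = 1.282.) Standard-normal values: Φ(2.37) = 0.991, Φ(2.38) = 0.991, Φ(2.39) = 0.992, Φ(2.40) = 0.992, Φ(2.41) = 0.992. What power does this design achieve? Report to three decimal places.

Power ≈ 0.991

z_β = δ·√(n/(σ₁²+σ₂²)) − z_α
    = 3.5 · √(834/761) − 1.282
    = 3.5 · 1.04687 − 1.282
    = 3.6640 − 1.282 = 2.3820 → 2.38
Power = Φ(2.38) = 0.991.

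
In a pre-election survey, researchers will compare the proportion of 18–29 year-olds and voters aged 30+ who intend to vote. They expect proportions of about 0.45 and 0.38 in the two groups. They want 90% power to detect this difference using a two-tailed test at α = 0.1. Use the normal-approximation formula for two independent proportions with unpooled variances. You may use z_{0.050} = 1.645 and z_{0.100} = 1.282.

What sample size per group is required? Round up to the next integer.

n = 845 per group

n = (z_{α/2} + z_β)² · [p₁(1−p₁) + p₂(1−p₂)] / (p₁ − p₂)²
  = (1.645 + 1.282)² · (0.45·0.55 + 0.38·0.62) / (0.07)²
  = (2.927)² · (0.2475 + 0.2356) / 0.0049
  = 8.5673 · 0.4831 / 0.0049
  = 844.67
Round up → n = 845 per group.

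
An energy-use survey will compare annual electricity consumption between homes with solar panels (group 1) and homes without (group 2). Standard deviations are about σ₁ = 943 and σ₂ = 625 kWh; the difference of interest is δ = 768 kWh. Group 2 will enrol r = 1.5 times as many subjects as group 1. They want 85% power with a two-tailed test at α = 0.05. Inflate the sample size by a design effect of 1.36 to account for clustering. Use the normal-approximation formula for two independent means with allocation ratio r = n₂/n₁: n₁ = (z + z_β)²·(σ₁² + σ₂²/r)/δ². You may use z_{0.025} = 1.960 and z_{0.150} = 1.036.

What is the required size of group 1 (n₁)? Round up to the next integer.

n₁ = (z_{α/2} + z_β)² · (σ₁² + σ₂²/r) / δ²
   = (1.960 + 1.036)² · (943² + 625²/1.5) / 768²
   = 8.9760 · (889249 + 260416.7) / 589824
   = 8.9760 · 1149665.7 / 589824
   = 17.50
Design effect: 1.36 × 17.50 = 23.79.
Round up → n₁ = 24; n₂ = r·n₁ = 1.5 × 24 = 36.

n₁ = 24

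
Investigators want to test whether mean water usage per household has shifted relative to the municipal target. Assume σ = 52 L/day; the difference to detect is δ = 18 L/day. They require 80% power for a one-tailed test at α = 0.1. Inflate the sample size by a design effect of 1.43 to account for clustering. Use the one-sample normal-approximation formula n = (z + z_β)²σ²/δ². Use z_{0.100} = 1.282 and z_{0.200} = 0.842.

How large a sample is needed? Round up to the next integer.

n = (z_α + z_β)² · σ² / δ²
  = (1.282 + 0.842)² · 52² / 18²
  = 4.5114 · 2704 / 324
  = 37.65
Design effect: 1.43 × 37.65 = 53.84.
Round up → n = 54.

n = 54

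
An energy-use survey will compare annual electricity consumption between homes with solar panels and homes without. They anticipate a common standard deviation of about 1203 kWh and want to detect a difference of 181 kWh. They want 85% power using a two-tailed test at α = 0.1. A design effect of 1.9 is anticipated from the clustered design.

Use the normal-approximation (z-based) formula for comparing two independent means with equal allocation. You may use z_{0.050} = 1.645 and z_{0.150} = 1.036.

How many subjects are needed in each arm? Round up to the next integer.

n = (z_{α/2} + z_β)² · (σ₁² + σ₂²) / δ²
  = (1.645 + 1.036)² · (2·1203² = 2894418) / 181²
  = 7.1878 · 2894418 / 32761
  = 635.04
Design effect: 1.9 × 635.04 = 1206.57.
Round up → n = 1207 per group.

n = 1207 per group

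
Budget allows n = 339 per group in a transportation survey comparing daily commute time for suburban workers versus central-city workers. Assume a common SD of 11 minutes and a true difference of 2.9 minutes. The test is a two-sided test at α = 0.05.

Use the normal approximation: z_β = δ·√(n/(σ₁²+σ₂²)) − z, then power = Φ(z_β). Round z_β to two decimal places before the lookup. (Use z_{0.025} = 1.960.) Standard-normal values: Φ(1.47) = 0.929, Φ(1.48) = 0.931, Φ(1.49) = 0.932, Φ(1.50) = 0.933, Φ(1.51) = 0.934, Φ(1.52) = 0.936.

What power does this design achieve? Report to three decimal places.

Power ≈ 0.929

z_β = δ·√(n/(σ₁²+σ₂²)) − z_{α/2}
    = 2.9 · √(339/242) − 1.960
    = 2.9 · 1.18357 − 1.960
    = 3.4323 − 1.960 = 1.4723 → 1.47
Power = Φ(1.47) = 0.929.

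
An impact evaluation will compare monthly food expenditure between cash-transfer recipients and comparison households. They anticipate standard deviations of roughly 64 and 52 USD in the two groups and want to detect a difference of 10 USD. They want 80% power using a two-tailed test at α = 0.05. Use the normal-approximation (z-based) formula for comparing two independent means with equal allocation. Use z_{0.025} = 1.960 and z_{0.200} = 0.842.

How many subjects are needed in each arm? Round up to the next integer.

n = (z_{α/2} + z_β)² · (σ₁² + σ₂²) / δ²
  = (1.960 + 0.842)² · (64² + 52² = 6800) / 10²
  = 7.8512 · 6800 / 100
  = 533.88
Round up → n = 534 per group.

n = 534 per group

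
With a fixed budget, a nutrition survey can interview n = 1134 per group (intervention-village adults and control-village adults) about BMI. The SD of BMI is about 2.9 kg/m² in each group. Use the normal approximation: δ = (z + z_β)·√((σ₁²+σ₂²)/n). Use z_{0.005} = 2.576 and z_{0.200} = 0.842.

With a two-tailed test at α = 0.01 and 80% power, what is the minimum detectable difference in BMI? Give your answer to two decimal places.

δ = (z_{α/2} + z_β) · √((σ₁²+σ₂²)/n)
  = (2.576 + 0.842) · √(16.82/1134)
  = 3.418 · √0.01483
  = 3.418 · 0.1218
  = 0.4163

Minimum detectable difference ≈ 0.42 kg/m²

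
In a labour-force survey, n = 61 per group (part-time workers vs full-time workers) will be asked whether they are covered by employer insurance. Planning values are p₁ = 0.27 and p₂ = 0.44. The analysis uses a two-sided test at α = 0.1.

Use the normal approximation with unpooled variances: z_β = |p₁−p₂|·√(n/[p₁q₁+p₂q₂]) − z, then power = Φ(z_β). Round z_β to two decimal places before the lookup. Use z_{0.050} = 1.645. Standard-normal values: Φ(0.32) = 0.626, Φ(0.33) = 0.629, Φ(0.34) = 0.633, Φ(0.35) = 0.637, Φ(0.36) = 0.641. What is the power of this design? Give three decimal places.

z_β = |p₁−p₂|·√(n/[p₁q₁+p₂q₂]) − z_{α/2}
    = 0.17 · √(61/0.4435) − 1.645
    = 0.17 · 11.7278 − 1.645
    = 1.9937 − 1.645 = 0.3487 → 0.35
Power = Φ(0.35) = 0.637.

Power ≈ 0.637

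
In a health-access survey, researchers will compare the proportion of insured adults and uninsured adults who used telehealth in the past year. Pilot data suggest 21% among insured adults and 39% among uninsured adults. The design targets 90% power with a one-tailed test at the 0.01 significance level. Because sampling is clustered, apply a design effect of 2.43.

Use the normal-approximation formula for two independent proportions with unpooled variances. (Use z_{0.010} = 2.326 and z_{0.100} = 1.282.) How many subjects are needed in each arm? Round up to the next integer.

n = (z_α + z_β)² · [p₁(1−p₁) + p₂(1−p₂)] / (p₁ − p₂)²
  = (2.326 + 1.282)² · (0.21·0.79 + 0.39·0.61) / (-0.18)²
  = (3.608)² · (0.1659 + 0.2379) / 0.0324
  = 13.0177 · 0.4038 / 0.0324
  = 162.24
Design effect: 2.43 × 162.24 = 394.24.
Round up → n = 395 per group.

n = 395 per group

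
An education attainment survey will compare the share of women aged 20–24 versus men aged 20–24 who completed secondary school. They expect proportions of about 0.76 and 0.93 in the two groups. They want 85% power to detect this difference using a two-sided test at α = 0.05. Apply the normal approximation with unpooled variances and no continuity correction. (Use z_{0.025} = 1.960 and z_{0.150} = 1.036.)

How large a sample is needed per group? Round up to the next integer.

n = (z_{α/2} + z_β)² · [p₁(1−p₁) + p₂(1−p₂)] / (p₁ − p₂)²
  = (1.960 + 1.036)² · (0.76·0.24 + 0.93·0.07) / (-0.17)²
  = (2.996)² · (0.1824 + 0.0651) / 0.0289
  = 8.9760 · 0.2475 / 0.0289
  = 76.87
Round up → n = 77 per group.

n = 77 per group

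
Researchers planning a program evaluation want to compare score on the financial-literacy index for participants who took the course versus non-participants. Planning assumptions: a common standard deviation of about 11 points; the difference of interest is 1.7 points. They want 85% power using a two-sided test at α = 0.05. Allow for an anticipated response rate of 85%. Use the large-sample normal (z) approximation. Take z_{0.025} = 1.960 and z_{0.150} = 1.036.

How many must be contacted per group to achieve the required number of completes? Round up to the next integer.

n = (z_{α/2} + z_β)² · (σ₁² + σ₂²) / δ²
  = (1.960 + 1.036)² · (2·11² = 242) / 1.7²
  = 8.9760 · 242 / 2.89
  = 751.62
Adjust for 85% response: 751.62 / 0.85 = 884.26.
Round up → n = 885 per group.

n = 885 per group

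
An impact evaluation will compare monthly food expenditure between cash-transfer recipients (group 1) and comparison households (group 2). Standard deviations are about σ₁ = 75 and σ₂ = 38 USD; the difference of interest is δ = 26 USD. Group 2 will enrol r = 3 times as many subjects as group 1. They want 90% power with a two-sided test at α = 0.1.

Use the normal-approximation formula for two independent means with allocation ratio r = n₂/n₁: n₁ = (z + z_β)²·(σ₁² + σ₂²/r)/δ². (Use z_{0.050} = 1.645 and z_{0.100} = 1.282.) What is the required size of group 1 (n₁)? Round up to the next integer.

n₁ = 78

n₁ = (z_{α/2} + z_β)² · (σ₁² + σ₂²/r) / δ²
   = (1.645 + 1.282)² · (75² + 38²/3) / 26²
   = 8.5673 · (5625 + 481.3333) / 676
   = 8.5673 · 6106.3 / 676
   = 77.39
Round up → n₁ = 78; n₂ = r·n₁ = 3 × 78 = 234.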